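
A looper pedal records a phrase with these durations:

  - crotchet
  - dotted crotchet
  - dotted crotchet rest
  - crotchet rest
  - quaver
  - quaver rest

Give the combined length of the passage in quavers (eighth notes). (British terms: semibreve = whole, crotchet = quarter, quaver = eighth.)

12

In eighth notes: crotchet = 2; dotted crotchet = 3; dotted crotchet rest = 3; crotchet rest = 2; quaver = 1; quaver rest = 1.
Total: 2 + 3 + 3 + 2 + 1 + 1 = 12 eighth notes.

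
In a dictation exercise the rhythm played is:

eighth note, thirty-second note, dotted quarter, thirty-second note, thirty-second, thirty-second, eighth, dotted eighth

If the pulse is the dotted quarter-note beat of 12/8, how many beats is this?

One dotted quarter-note beat = 12 thirty-second notes.
Working in thirty-second notes: eighth note = 4; thirty-second note = 1; dotted quarter = 12; thirty-second note = 1; thirty-second = 1; thirty-second = 1; eighth = 4; dotted eighth = 6.
Altogether 4 + 1 + 12 + 1 + 1 + 1 + 4 + 6 = 30.
30 ÷ 12 = 2.5 beats.

2.5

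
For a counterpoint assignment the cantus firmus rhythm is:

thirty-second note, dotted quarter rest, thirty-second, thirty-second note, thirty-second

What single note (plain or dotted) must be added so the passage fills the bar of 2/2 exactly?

half note

The bar of 2/2 = 32 thirty-second notes.
Working in thirty-second notes: thirty-second note = 1; dotted quarter rest = 12; thirty-second = 1; thirty-second note = 1; thirty-second = 1.
Sum: 1 + 12 + 1 + 1 + 1 = 16.
Remaining: 32 − 16 = 16 thirty-second notes, which is a half note.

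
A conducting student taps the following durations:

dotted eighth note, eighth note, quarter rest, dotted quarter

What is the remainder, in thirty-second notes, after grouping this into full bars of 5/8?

One bar of 5/8 = 10 sixteenth notes.
Working in sixteenth notes: dotted eighth note = 3; eighth note = 2; quarter rest = 4; dotted quarter = 6.
Adding: 3 + 2 + 4 + 6 = 15.
15 ÷ 10 = 1 complete bar with 5 sixteenth notes remaining = 10 thirty-second notes.

10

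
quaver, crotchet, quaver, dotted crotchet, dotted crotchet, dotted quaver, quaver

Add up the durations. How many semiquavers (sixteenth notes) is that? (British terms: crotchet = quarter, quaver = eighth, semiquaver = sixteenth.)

25

Convert each value to sixteenth notes: quaver = 2; crotchet = 4; quaver = 2; dotted crotchet = 6; dotted crotchet = 6; dotted quaver = 3; quaver = 2.
Total: 2 + 4 + 2 + 6 + 6 + 3 + 2 = 25 sixteenth notes.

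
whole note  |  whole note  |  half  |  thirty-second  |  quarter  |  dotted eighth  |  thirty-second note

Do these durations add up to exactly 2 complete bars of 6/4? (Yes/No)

Yes

One bar of 6/4 = 48 thirty-second notes, so 2 bars = 96.
Convert each value to thirty-second notes: whole note = 32; whole note = 32; half = 16; thirty-second = 1; quarter = 8; dotted eighth = 6; thirty-second note = 1.
Altogether 32 + 32 + 16 + 1 + 8 + 6 + 1 = 96.
96 equals 96, so the answer is Yes.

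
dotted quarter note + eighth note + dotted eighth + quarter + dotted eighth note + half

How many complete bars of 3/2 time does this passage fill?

1

One bar of 3/2 = 24 sixteenth notes.
Convert each value to sixteenth notes: dotted quarter note = 6; eighth note = 2; dotted eighth = 3; quarter = 4; dotted eighth note = 3; half = 8.
Altogether 6 + 2 + 3 + 4 + 3 + 8 = 26.
26 ÷ 24 = 1 complete bar with 2 left over.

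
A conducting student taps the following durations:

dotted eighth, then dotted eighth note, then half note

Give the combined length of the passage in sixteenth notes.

In sixteenth notes: dotted eighth = 3; dotted eighth note = 3; half note = 8.
Total: 3 + 3 + 8 = 14 sixteenth notes.

14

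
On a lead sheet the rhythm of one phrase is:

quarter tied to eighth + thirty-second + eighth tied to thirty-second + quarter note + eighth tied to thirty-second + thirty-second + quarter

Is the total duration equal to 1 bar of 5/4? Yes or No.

Yes

One bar of 5/4 = 40 thirty-second notes.
In thirty-second notes: quarter tied to eighth (quarter + eighth) = 12; thirty-second = 1; eighth tied to thirty-second (eighth + thirty-second) = 5; quarter note = 8; eighth tied to thirty-second (eighth + thirty-second) = 5; thirty-second = 1; quarter = 8.
Adding: 12 + 1 + 5 + 8 + 5 + 1 + 8 = 40.
40 equals 40, so the answer is Yes.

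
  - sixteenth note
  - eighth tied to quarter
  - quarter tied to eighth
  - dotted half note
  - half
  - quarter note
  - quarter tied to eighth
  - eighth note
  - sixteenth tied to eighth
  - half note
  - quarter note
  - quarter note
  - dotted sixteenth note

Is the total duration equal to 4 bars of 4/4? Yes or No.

One bar of 4/4 = 32 thirty-second notes, so 4 bars = 128.
Working in thirty-second notes: sixteenth note = 2; eighth tied to quarter (eighth + quarter) = 12; quarter tied to eighth (quarter + eighth) = 12; dotted half note = 24; half = 16; quarter note = 8; quarter tied to eighth (quarter + eighth) = 12; eighth note = 4; sixteenth tied to eighth (sixteenth + eighth) = 6; half note = 16; quarter note = 8; quarter note = 8; dotted sixteenth note = 3.
Sum: 2 + 12 + 12 + 24 + 16 + 8 + 12 + 4 + 6 + 16 + 8 + 8 + 3 = 131.
131 exceeds 128, so the answer is No.

No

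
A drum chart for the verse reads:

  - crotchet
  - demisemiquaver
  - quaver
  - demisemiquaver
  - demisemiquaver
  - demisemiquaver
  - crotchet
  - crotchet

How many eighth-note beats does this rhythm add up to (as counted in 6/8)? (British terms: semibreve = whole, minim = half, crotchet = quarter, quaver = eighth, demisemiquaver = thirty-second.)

One eighth-note beat = 4 thirty-second notes.
Working in thirty-second notes: crotchet = 8; demisemiquaver = 1; quaver = 4; demisemiquaver = 1; demisemiquaver = 1; demisemiquaver = 1; crotchet = 8; crotchet = 8.
Adding: 8 + 1 + 4 + 1 + 1 + 1 + 8 + 8 = 32.
32 ÷ 4 = 8 beats.

8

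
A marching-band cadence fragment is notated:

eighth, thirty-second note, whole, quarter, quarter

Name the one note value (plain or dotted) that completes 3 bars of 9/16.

3 bars of 9/16 = 54 thirty-second notes.
Convert each value to thirty-second notes: eighth = 4; thirty-second note = 1; whole = 32; quarter = 8; quarter = 8.
Total: 4 + 1 + 32 + 8 + 8 = 53.
Remaining: 54 − 53 = 1 thirty-second note, which is a thirty-second note.

thirty-second note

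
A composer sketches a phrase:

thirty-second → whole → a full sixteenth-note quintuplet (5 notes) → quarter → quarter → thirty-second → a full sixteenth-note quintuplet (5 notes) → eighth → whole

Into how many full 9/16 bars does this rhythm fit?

One bar of 9/16 = 18 thirty-second notes.
In thirty-second notes: thirty-second = 1; whole = 32; a full sixteenth-note quintuplet (5 notes) (five quintuplet sixteenths span one quarter) = 8; quarter = 8; quarter = 8; thirty-second = 1; a full sixteenth-note quintuplet (5 notes) (five quintuplet sixteenths span one quarter) = 8; eighth = 4; whole = 32.
Total: 1 + 32 + 8 + 8 + 8 + 1 + 8 + 4 + 32 = 102.
102 ÷ 18 = 5 complete bars with 12 left over.

5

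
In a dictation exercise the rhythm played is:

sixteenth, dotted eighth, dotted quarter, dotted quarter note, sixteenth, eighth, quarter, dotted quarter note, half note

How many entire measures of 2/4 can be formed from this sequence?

One bar of 2/4 = 8 sixteenth notes.
Convert each value to sixteenth notes: sixteenth = 1; dotted eighth = 3; dotted quarter = 6; dotted quarter note = 6; sixteenth = 1; eighth = 2; quarter = 4; dotted quarter note = 6; half note = 8.
Total: 1 + 3 + 6 + 6 + 1 + 2 + 4 + 6 + 8 = 37.
37 ÷ 8 = 4 complete bars with 5 left over.

4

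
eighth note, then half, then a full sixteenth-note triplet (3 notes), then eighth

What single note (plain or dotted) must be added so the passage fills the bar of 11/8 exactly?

The bar of 11/8 = 11 eighth notes.
Each duration in eighth notes: eighth note = 1; half = 4; a full sixteenth-note triplet (3 notes) (three triplet sixteenths span one eighth) = 1; eighth = 1.
Adding: 1 + 4 + 1 + 1 = 7.
Remaining: 11 − 7 = 4 eighth notes, which is a half note.

half note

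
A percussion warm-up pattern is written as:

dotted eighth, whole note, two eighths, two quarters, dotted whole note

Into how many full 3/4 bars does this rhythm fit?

One bar of 3/4 = 12 sixteenth notes.
In sixteenth notes: dotted eighth = 3; whole note = 16; eighth = 2; eighth = 2; quarter = 4; quarter = 4; dotted whole note = 24.
Total: 3 + 16 + 2 + 2 + 4 + 4 + 24 = 55.
55 ÷ 12 = 4 complete bars with 7 left over.

4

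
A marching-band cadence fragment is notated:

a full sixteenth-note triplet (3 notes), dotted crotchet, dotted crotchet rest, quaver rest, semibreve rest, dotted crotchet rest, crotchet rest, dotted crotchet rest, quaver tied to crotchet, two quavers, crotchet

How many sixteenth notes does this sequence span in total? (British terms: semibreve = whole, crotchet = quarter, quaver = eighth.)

In sixteenth notes: a full sixteenth-note triplet (3 notes) (three triplet sixteenths span one eighth) = 2; dotted crotchet = 6; dotted crotchet rest = 6; quaver rest = 2; semibreve rest = 16; dotted crotchet rest = 6; crotchet rest = 4; dotted crotchet rest = 6; quaver tied to crotchet (quaver + crotchet) = 6; quaver = 2; quaver = 2; crotchet = 4.
Adding: 2 + 6 + 6 + 2 + 16 + 6 + 4 + 6 + 6 + 2 + 2 + 4 = 62 sixteenth notes.

62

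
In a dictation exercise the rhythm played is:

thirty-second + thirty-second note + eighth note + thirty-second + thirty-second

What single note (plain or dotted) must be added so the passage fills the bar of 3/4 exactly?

The bar of 3/4 = 24 thirty-second notes.
Each duration in thirty-second notes: thirty-second = 1; thirty-second note = 1; eighth note = 4; thirty-second = 1; thirty-second = 1.
Total: 1 + 1 + 4 + 1 + 1 = 8.
Remaining: 24 − 8 = 16 thirty-second notes, which is a half note.

half note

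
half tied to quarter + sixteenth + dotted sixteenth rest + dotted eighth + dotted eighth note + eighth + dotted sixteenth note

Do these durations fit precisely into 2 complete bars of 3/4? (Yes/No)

One bar of 3/4 = 24 thirty-second notes, so 2 bars = 48.
Convert each value to thirty-second notes: half tied to quarter (half + quarter) = 24; sixteenth = 2; dotted sixteenth rest = 3; dotted eighth = 6; dotted eighth note = 6; eighth = 4; dotted sixteenth note = 3.
Sum: 24 + 2 + 3 + 6 + 6 + 4 + 3 = 48.
48 equals 48, so the answer is Yes.

Yes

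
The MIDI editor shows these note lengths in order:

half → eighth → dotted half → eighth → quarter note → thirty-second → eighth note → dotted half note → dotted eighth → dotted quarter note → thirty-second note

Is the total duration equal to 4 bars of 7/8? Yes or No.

No

One bar of 7/8 = 28 thirty-second notes, so 4 bars = 112.
Convert each value to thirty-second notes: half = 16; eighth = 4; dotted half = 24; eighth = 4; quarter note = 8; thirty-second = 1; eighth note = 4; dotted half note = 24; dotted eighth = 6; dotted quarter note = 12; thirty-second note = 1.
Adding: 16 + 4 + 24 + 4 + 8 + 1 + 4 + 24 + 6 + 12 + 1 = 104.
104 falls short of 112, so the answer is No.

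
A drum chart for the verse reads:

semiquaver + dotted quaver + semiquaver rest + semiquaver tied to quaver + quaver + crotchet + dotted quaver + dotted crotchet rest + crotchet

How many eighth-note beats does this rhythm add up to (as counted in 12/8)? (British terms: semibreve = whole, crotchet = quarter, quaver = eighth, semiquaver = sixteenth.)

13.5

One eighth-note beat = 2 sixteenth notes.
Working in sixteenth notes: semiquaver = 1; dotted quaver = 3; semiquaver rest = 1; semiquaver tied to quaver (semiquaver + quaver) = 3; quaver = 2; crotchet = 4; dotted quaver = 3; dotted crotchet rest = 6; crotchet = 4.
Sum: 1 + 3 + 1 + 3 + 2 + 4 + 3 + 6 + 4 = 27.
27 ÷ 2 = 13.5 beats.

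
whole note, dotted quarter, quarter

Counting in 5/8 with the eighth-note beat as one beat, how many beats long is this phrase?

One eighth-note beat = 2 sixteenth notes.
In sixteenth notes: whole note = 16; dotted quarter = 6; quarter = 4.
Sum: 16 + 6 + 4 = 26.
26 ÷ 2 = 13 beats.

13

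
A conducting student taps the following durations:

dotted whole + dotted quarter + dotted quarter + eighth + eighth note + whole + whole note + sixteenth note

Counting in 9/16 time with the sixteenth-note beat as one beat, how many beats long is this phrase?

73

One sixteenth-note beat = 2 thirty-second notes.
In thirty-second notes: dotted whole = 48; dotted quarter = 12; dotted quarter = 12; eighth = 4; eighth note = 4; whole = 32; whole note = 32; sixteenth note = 2.
Total: 48 + 12 + 12 + 4 + 4 + 32 + 32 + 2 = 146.
146 ÷ 2 = 73 beats.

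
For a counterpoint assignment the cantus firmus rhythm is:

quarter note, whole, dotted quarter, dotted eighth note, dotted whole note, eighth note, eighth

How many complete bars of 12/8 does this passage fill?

2

One bar of 12/8 = 24 sixteenth notes.
In sixteenth notes: quarter note = 4; whole = 16; dotted quarter = 6; dotted eighth note = 3; dotted whole note = 24; eighth note = 2; eighth = 2.
Sum: 4 + 16 + 6 + 3 + 24 + 2 + 2 = 57.
57 ÷ 24 = 2 complete bars with 9 left over.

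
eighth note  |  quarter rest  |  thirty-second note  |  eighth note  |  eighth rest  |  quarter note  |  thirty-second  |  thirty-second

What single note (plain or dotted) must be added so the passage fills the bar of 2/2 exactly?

thirty-second note

The bar of 2/2 = 32 thirty-second notes.
In thirty-second notes: eighth note = 4; quarter rest = 8; thirty-second note = 1; eighth note = 4; eighth rest = 4; quarter note = 8; thirty-second = 1; thirty-second = 1.
Adding: 4 + 8 + 1 + 4 + 4 + 8 + 1 + 1 = 31.
Remaining: 32 − 31 = 1 thirty-second note, which is a thirty-second note.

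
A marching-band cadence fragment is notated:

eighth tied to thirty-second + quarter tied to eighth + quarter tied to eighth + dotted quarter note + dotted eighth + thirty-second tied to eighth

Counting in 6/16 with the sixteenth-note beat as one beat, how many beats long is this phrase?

One sixteenth-note beat = 2 thirty-second notes.
Convert each value to thirty-second notes: eighth tied to thirty-second (eighth + thirty-second) = 5; quarter tied to eighth (quarter + eighth) = 12; quarter tied to eighth (quarter + eighth) = 12; dotted quarter note = 12; dotted eighth = 6; thirty-second tied to eighth (thirty-second + eighth) = 5.
Adding: 5 + 12 + 12 + 12 + 6 + 5 = 52.
52 ÷ 2 = 26 beats.

26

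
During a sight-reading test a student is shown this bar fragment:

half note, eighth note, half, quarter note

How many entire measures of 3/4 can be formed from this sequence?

One bar of 3/4 = 6 eighth notes.
Working in eighth notes: half note = 4; eighth note = 1; half = 4; quarter note = 2.
Adding: 4 + 1 + 4 + 2 = 11.
11 ÷ 6 = 1 complete bar with 5 left over.

1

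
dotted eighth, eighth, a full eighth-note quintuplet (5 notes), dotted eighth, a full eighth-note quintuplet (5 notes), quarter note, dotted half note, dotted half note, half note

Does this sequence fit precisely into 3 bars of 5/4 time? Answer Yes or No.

Yes

One bar of 5/4 = 20 sixteenth notes, so 3 bars = 60.
Convert each value to sixteenth notes: dotted eighth = 3; eighth = 2; a full eighth-note quintuplet (5 notes) (five quintuplet eighths span one half) = 8; dotted eighth = 3; a full eighth-note quintuplet (5 notes) (five quintuplet eighths span one half) = 8; quarter note = 4; dotted half note = 12; dotted half note = 12; half note = 8.
Altogether 3 + 2 + 8 + 3 + 8 + 4 + 12 + 12 + 8 = 60.
60 equals 60, so the answer is Yes.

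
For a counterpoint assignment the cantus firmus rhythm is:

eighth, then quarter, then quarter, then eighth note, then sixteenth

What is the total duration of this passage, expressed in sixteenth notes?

13

Each duration in sixteenth notes: eighth = 2; quarter = 4; quarter = 4; eighth note = 2; sixteenth = 1.
Adding: 2 + 4 + 4 + 2 + 1 = 13 sixteenth notes.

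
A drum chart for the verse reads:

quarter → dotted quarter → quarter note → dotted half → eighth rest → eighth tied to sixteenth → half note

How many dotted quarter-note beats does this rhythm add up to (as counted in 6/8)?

6.5

One dotted quarter-note beat = 6 sixteenth notes.
In sixteenth notes: quarter = 4; dotted quarter = 6; quarter note = 4; dotted half = 12; eighth rest = 2; eighth tied to sixteenth (eighth + sixteenth) = 3; half note = 8.
Altogether 4 + 6 + 4 + 12 + 2 + 3 + 8 = 39.
39 ÷ 6 = 6.5 beats.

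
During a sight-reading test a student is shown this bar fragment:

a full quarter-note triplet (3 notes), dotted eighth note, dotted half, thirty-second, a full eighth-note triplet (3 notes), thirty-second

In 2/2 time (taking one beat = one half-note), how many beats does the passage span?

3.5

One half-note beat = 16 thirty-second notes.
Each duration in thirty-second notes: a full quarter-note triplet (3 notes) (three triplet quarters span one half) = 16; dotted eighth note = 6; dotted half = 24; thirty-second = 1; a full eighth-note triplet (3 notes) (three triplet eighths span one quarter) = 8; thirty-second = 1.
Adding: 16 + 6 + 24 + 1 + 8 + 1 = 56.
56 ÷ 16 = 3.5 beats.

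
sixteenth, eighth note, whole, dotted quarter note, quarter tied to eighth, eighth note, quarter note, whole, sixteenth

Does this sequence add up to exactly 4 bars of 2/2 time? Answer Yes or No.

One bar of 2/2 = 16 sixteenth notes, so 4 bars = 64.
Each duration in sixteenth notes: sixteenth = 1; eighth note = 2; whole = 16; dotted quarter note = 6; quarter tied to eighth (quarter + eighth) = 6; eighth note = 2; quarter note = 4; whole = 16; sixteenth = 1.
Adding: 1 + 2 + 16 + 6 + 6 + 2 + 4 + 16 + 1 = 54.
54 falls short of 64, so the answer is No.

No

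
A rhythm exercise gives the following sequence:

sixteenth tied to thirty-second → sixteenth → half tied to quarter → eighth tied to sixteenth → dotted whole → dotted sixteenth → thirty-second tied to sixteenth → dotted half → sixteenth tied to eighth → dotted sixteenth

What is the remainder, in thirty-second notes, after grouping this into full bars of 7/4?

10

One bar of 7/4 = 56 thirty-second notes.
Working in thirty-second notes: sixteenth tied to thirty-second (sixteenth + thirty-second) = 3; sixteenth = 2; half tied to quarter (half + quarter) = 24; eighth tied to sixteenth (eighth + sixteenth) = 6; dotted whole = 48; dotted sixteenth = 3; thirty-second tied to sixteenth (thirty-second + sixteenth) = 3; dotted half = 24; sixteenth tied to eighth (sixteenth + eighth) = 6; dotted sixteenth = 3.
Sum: 3 + 2 + 24 + 6 + 48 + 3 + 3 + 24 + 6 + 3 = 122.
122 ÷ 56 = 2 complete bars with 10 thirty-second notes remaining.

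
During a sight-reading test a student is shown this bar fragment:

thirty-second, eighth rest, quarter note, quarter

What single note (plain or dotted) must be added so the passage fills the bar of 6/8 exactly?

The bar of 6/8 = 24 thirty-second notes.
Convert each value to thirty-second notes: thirty-second = 1; eighth rest = 4; quarter note = 8; quarter = 8.
Adding: 1 + 4 + 8 + 8 = 21.
Remaining: 24 − 21 = 3 thirty-second notes, which is a dotted sixteenth note.

dotted sixteenth note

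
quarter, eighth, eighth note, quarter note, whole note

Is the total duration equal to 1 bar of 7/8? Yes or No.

One bar of 7/8 = 7 eighth notes.
Each duration in eighth notes: quarter = 2; eighth = 1; eighth note = 1; quarter note = 2; whole note = 8.
Sum: 2 + 1 + 1 + 2 + 8 = 14.
14 exceeds 7, so the answer is No.

No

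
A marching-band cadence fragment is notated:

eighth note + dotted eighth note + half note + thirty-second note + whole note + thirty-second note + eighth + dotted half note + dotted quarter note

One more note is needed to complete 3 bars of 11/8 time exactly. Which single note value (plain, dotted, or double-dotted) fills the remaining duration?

3 bars of 11/8 = 132 thirty-second notes.
Express everything in thirty-second notes: eighth note = 4; dotted eighth note = 6; half note = 16; thirty-second note = 1; whole note = 32; thirty-second note = 1; eighth = 4; dotted half note = 24; dotted quarter note = 12.
Altogether 4 + 6 + 16 + 1 + 32 + 1 + 4 + 24 + 12 = 100.
Remaining: 132 − 100 = 32 thirty-second notes, which is a whole note.

whole note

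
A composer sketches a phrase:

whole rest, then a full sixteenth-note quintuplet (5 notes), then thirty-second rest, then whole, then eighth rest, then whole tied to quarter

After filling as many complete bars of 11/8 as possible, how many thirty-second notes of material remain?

One bar of 11/8 = 44 thirty-second notes.
Each duration in thirty-second notes: whole rest = 32; a full sixteenth-note quintuplet (5 notes) (five quintuplet sixteenths span one quarter) = 8; thirty-second rest = 1; whole = 32; eighth rest = 4; whole tied to quarter (whole + quarter) = 40.
Adding: 32 + 8 + 1 + 32 + 4 + 40 = 117.
117 ÷ 44 = 2 complete bars with 29 thirty-second notes remaining.

29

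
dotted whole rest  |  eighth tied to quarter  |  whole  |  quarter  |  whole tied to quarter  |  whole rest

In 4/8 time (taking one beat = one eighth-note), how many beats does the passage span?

43

One eighth-note beat = 2 sixteenth notes.
Express everything in sixteenth notes: dotted whole rest = 24; eighth tied to quarter (eighth + quarter) = 6; whole = 16; quarter = 4; whole tied to quarter (whole + quarter) = 20; whole rest = 16.
Sum: 24 + 6 + 16 + 4 + 20 + 16 = 86.
86 ÷ 2 = 43 beats.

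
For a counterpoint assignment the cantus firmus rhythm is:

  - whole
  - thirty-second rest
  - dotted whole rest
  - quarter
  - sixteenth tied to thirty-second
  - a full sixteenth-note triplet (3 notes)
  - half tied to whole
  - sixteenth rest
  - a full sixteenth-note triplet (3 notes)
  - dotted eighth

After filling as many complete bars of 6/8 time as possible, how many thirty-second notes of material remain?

12

One bar of 6/8 = 24 thirty-second notes.
Convert each value to thirty-second notes: whole = 32; thirty-second rest = 1; dotted whole rest = 48; quarter = 8; sixteenth tied to thirty-second (sixteenth + thirty-second) = 3; a full sixteenth-note triplet (3 notes) (three triplet sixteenths span one eighth) = 4; half tied to whole (half + whole) = 48; sixteenth rest = 2; a full sixteenth-note triplet (3 notes) (three triplet sixteenths span one eighth) = 4; dotted eighth = 6.
Altogether 32 + 1 + 48 + 8 + 3 + 4 + 48 + 2 + 4 + 6 = 156.
156 ÷ 24 = 6 complete bars with 12 thirty-second notes remaining.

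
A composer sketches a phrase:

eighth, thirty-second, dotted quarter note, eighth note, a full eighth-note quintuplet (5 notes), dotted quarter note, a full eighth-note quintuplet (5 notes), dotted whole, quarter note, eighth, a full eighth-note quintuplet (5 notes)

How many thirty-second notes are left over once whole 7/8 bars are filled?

1

One bar of 7/8 = 28 thirty-second notes.
Each duration in thirty-second notes: eighth = 4; thirty-second = 1; dotted quarter note = 12; eighth note = 4; a full eighth-note quintuplet (5 notes) (five quintuplet eighths span one half) = 16; dotted quarter note = 12; a full eighth-note quintuplet (5 notes) (five quintuplet eighths span one half) = 16; dotted whole = 48; quarter note = 8; eighth = 4; a full eighth-note quintuplet (5 notes) (five quintuplet eighths span one half) = 16.
Adding: 4 + 1 + 12 + 4 + 16 + 12 + 16 + 48 + 8 + 4 + 16 = 141.
141 ÷ 28 = 5 complete bars with 1 thirty-second note remaining.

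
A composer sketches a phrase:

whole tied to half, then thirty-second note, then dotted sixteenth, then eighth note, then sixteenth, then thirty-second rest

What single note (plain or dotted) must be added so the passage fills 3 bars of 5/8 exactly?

thirty-second note

3 bars of 5/8 = 60 thirty-second notes.
Working in thirty-second notes: whole tied to half (whole + half) = 48; thirty-second note = 1; dotted sixteenth = 3; eighth note = 4; sixteenth = 2; thirty-second rest = 1.
Total: 48 + 1 + 3 + 4 + 2 + 1 = 59.
Remaining: 60 − 59 = 1 thirty-second note, which is a thirty-second note.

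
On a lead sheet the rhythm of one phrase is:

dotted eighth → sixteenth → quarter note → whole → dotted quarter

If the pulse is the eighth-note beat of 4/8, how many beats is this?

One eighth-note beat = 2 sixteenth notes.
Express everything in sixteenth notes: dotted eighth = 3; sixteenth = 1; quarter note = 4; whole = 16; dotted quarter = 6.
Total: 3 + 1 + 4 + 16 + 6 = 30.
30 ÷ 2 = 15 beats.

15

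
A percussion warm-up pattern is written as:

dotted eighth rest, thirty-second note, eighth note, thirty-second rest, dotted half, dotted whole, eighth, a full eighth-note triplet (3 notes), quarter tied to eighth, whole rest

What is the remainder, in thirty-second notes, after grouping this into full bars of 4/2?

One bar of 4/2 = 64 thirty-second notes.
Each duration in thirty-second notes: dotted eighth rest = 6; thirty-second note = 1; eighth note = 4; thirty-second rest = 1; dotted half = 24; dotted whole = 48; eighth = 4; a full eighth-note triplet (3 notes) (three triplet eighths span one quarter) = 8; quarter tied to eighth (quarter + eighth) = 12; whole rest = 32.
Altogether 6 + 1 + 4 + 1 + 24 + 48 + 4 + 8 + 12 + 32 = 140.
140 ÷ 64 = 2 complete bars with 12 thirty-second notes remaining.

12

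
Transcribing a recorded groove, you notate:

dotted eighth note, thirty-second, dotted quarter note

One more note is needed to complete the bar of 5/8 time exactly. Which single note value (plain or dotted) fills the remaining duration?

The bar of 5/8 = 20 thirty-second notes.
Convert each value to thirty-second notes: dotted eighth note = 6; thirty-second = 1; dotted quarter note = 12.
Sum: 6 + 1 + 12 = 19.
Remaining: 20 − 19 = 1 thirty-second note, which is a thirty-second note.

thirty-second note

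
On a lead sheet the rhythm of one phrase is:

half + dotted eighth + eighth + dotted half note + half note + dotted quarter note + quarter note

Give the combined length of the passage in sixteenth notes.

Working in sixteenth notes: half = 8; dotted eighth = 3; eighth = 2; dotted half note = 12; half note = 8; dotted quarter note = 6; quarter note = 4.
Total: 8 + 3 + 2 + 12 + 8 + 6 + 4 = 43 sixteenth notes.

43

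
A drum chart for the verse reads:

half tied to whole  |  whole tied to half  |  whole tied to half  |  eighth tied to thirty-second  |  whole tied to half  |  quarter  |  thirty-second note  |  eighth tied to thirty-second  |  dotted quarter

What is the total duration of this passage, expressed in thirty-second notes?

In thirty-second notes: half tied to whole (half + whole) = 48; whole tied to half (whole + half) = 48; whole tied to half (whole + half) = 48; eighth tied to thirty-second (eighth + thirty-second) = 5; whole tied to half (whole + half) = 48; quarter = 8; thirty-second note = 1; eighth tied to thirty-second (eighth + thirty-second) = 5; dotted quarter = 12.
Total: 48 + 48 + 48 + 5 + 48 + 8 + 1 + 5 + 12 = 223 thirty-second notes.

223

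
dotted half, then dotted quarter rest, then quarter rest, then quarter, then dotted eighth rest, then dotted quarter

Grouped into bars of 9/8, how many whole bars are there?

One bar of 9/8 = 18 sixteenth notes.
Convert each value to sixteenth notes: dotted half = 12; dotted quarter rest = 6; quarter rest = 4; quarter = 4; dotted eighth rest = 3; dotted quarter = 6.
Adding: 12 + 6 + 4 + 4 + 3 + 6 = 35.
35 ÷ 18 = 1 complete bar with 17 left over.

1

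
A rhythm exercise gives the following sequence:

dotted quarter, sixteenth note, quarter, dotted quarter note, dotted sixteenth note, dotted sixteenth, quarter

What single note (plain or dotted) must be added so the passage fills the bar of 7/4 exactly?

quarter note

The bar of 7/4 = 56 thirty-second notes.
Convert each value to thirty-second notes: dotted quarter = 12; sixteenth note = 2; quarter = 8; dotted quarter note = 12; dotted sixteenth note = 3; dotted sixteenth = 3; quarter = 8.
Altogether 12 + 2 + 8 + 12 + 3 + 3 + 8 = 48.
Remaining: 56 − 48 = 8 thirty-second notes, which is a quarter note.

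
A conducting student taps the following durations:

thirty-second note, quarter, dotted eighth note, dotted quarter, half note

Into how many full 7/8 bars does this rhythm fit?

1

One bar of 7/8 = 28 thirty-second notes.
In thirty-second notes: thirty-second note = 1; quarter = 8; dotted eighth note = 6; dotted quarter = 12; half note = 16.
Sum: 1 + 8 + 6 + 12 + 16 = 43.
43 ÷ 28 = 1 complete bar with 15 left over.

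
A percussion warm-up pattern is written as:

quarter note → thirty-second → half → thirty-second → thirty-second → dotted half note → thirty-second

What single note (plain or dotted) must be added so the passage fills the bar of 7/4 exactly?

The bar of 7/4 = 56 thirty-second notes.
Convert each value to thirty-second notes: quarter note = 8; thirty-second = 1; half = 16; thirty-second = 1; thirty-second = 1; dotted half note = 24; thirty-second = 1.
Total: 8 + 1 + 16 + 1 + 1 + 24 + 1 = 52.
Remaining: 56 − 52 = 4 thirty-second notes, which is a eighth note.

eighth note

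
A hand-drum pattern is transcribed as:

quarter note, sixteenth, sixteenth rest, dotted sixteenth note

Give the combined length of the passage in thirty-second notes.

15

Convert each value to thirty-second notes: quarter note = 8; sixteenth = 2; sixteenth rest = 2; dotted sixteenth note = 3.
Sum: 8 + 2 + 2 + 3 = 15 thirty-second notes.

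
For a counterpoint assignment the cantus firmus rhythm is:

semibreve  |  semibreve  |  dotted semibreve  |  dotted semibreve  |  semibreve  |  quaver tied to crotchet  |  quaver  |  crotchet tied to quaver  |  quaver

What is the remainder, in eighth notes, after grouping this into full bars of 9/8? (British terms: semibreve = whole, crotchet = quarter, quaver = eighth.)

2

One bar of 9/8 = 9 eighth notes.
Each duration in eighth notes: semibreve = 8; semibreve = 8; dotted semibreve = 12; dotted semibreve = 12; semibreve = 8; quaver tied to crotchet (quaver + crotchet) = 3; quaver = 1; crotchet tied to quaver (crotchet + quaver) = 3; quaver = 1.
Total: 8 + 8 + 12 + 12 + 8 + 3 + 1 + 3 + 1 = 56.
56 ÷ 9 = 6 complete bars with 2 eighth notes remaining.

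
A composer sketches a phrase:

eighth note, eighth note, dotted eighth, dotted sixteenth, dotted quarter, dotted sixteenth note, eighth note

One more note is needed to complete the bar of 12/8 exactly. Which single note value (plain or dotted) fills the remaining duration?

dotted quarter note

The bar of 12/8 = 48 thirty-second notes.
In thirty-second notes: eighth note = 4; eighth note = 4; dotted eighth = 6; dotted sixteenth = 3; dotted quarter = 12; dotted sixteenth note = 3; eighth note = 4.
Sum: 4 + 4 + 6 + 3 + 12 + 3 + 4 = 36.
Remaining: 48 − 36 = 12 thirty-second notes, which is a dotted quarter note.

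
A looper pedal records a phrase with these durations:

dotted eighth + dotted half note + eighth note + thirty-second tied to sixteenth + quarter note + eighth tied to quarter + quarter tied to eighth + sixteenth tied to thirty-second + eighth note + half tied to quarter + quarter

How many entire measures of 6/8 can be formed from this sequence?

One bar of 6/8 = 24 thirty-second notes.
Each duration in thirty-second notes: dotted eighth = 6; dotted half note = 24; eighth note = 4; thirty-second tied to sixteenth (thirty-second + sixteenth) = 3; quarter note = 8; eighth tied to quarter (eighth + quarter) = 12; quarter tied to eighth (quarter + eighth) = 12; sixteenth tied to thirty-second (sixteenth + thirty-second) = 3; eighth note = 4; half tied to quarter (half + quarter) = 24; quarter = 8.
Altogether 6 + 24 + 4 + 3 + 8 + 12 + 12 + 3 + 4 + 24 + 8 = 108.
108 ÷ 24 = 4 complete bars with 12 left over.

4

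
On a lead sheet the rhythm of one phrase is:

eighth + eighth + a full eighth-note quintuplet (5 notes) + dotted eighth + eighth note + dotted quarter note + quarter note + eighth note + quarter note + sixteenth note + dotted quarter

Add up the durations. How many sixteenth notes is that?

40

Express everything in sixteenth notes: eighth = 2; eighth = 2; a full eighth-note quintuplet (5 notes) (five quintuplet eighths span one half) = 8; dotted eighth = 3; eighth note = 2; dotted quarter note = 6; quarter note = 4; eighth note = 2; quarter note = 4; sixteenth note = 1; dotted quarter = 6.
Altogether 2 + 2 + 8 + 3 + 2 + 6 + 4 + 2 + 4 + 1 + 6 = 40 sixteenth notes.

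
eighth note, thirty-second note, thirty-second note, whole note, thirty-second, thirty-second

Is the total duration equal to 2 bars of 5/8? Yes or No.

Yes

One bar of 5/8 = 20 thirty-second notes, so 2 bars = 40.
Express everything in thirty-second notes: eighth note = 4; thirty-second note = 1; thirty-second note = 1; whole note = 32; thirty-second = 1; thirty-second = 1.
Sum: 4 + 1 + 1 + 32 + 1 + 1 = 40.
40 equals 40, so the answer is Yes.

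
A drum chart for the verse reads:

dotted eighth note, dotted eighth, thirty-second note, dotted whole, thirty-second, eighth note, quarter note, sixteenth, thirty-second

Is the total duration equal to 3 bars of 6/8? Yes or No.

One bar of 6/8 = 24 thirty-second notes, so 3 bars = 72.
Express everything in thirty-second notes: dotted eighth note = 6; dotted eighth = 6; thirty-second note = 1; dotted whole = 48; thirty-second = 1; eighth note = 4; quarter note = 8; sixteenth = 2; thirty-second = 1.
Adding: 6 + 6 + 1 + 48 + 1 + 4 + 8 + 2 + 1 = 77.
77 exceeds 72, so the answer is No.

No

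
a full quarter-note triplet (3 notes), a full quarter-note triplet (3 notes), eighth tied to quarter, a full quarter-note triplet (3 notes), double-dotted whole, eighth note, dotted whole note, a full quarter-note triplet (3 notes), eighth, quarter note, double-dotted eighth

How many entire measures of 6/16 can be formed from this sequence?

One bar of 6/16 = 12 thirty-second notes.
Convert each value to thirty-second notes: a full quarter-note triplet (3 notes) (three triplet quarters span one half) = 16; a full quarter-note triplet (3 notes) (three triplet quarters span one half) = 16; eighth tied to quarter (eighth + quarter) = 12; a full quarter-note triplet (3 notes) (three triplet quarters span one half) = 16; double-dotted whole = 56; eighth note = 4; dotted whole note = 48; a full quarter-note triplet (3 notes) (three triplet quarters span one half) = 16; eighth = 4; quarter note = 8; double-dotted eighth = 7.
Altogether 16 + 16 + 12 + 16 + 56 + 4 + 48 + 16 + 4 + 8 + 7 = 203.
203 ÷ 12 = 16 complete bars with 11 left over.

16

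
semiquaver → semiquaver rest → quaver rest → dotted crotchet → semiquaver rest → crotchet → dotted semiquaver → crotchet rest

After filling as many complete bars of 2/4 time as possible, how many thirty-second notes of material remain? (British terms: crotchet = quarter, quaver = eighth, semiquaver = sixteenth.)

9

One bar of 2/4 = 16 thirty-second notes.
Working in thirty-second notes: semiquaver = 2; semiquaver rest = 2; quaver rest = 4; dotted crotchet = 12; semiquaver rest = 2; crotchet = 8; dotted semiquaver = 3; crotchet rest = 8.
Altogether 2 + 2 + 4 + 12 + 2 + 8 + 3 + 8 = 41.
41 ÷ 16 = 2 complete bars with 9 thirty-second notes remaining.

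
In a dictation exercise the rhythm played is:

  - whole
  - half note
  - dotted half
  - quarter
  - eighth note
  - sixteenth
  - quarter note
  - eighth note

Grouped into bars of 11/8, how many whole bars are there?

One bar of 11/8 = 22 sixteenth notes.
Convert each value to sixteenth notes: whole = 16; half note = 8; dotted half = 12; quarter = 4; eighth note = 2; sixteenth = 1; quarter note = 4; eighth note = 2.
Total: 16 + 8 + 12 + 4 + 2 + 1 + 4 + 2 = 49.
49 ÷ 22 = 2 complete bars with 5 left over.

2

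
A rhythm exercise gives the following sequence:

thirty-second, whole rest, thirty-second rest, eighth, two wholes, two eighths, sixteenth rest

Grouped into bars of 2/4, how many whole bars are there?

One bar of 2/4 = 16 thirty-second notes.
In thirty-second notes: thirty-second = 1; whole rest = 32; thirty-second rest = 1; eighth = 4; whole = 32; whole = 32; eighth = 4; eighth = 4; sixteenth rest = 2.
Adding: 1 + 32 + 1 + 4 + 32 + 32 + 4 + 4 + 2 = 112.
112 ÷ 16 = 7 complete bars with 0 left over.

7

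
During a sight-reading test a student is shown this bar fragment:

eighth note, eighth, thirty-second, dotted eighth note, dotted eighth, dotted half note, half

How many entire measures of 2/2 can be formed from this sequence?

One bar of 2/2 = 32 thirty-second notes.
Express everything in thirty-second notes: eighth note = 4; eighth = 4; thirty-second = 1; dotted eighth note = 6; dotted eighth = 6; dotted half note = 24; half = 16.
Sum: 4 + 4 + 1 + 6 + 6 + 24 + 16 = 61.
61 ÷ 32 = 1 complete bar with 29 left over.

1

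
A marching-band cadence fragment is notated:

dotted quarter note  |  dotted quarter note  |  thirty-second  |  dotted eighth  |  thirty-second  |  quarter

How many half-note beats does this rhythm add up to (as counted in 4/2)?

One half-note beat = 16 thirty-second notes.
Working in thirty-second notes: dotted quarter note = 12; dotted quarter note = 12; thirty-second = 1; dotted eighth = 6; thirty-second = 1; quarter = 8.
Adding: 12 + 12 + 1 + 6 + 1 + 8 = 40.
40 ÷ 16 = 2.5 beats.

2.5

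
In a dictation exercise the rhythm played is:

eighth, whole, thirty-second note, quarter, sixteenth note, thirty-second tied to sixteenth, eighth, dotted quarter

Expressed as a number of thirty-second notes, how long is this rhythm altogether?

Each duration in thirty-second notes: eighth = 4; whole = 32; thirty-second note = 1; quarter = 8; sixteenth note = 2; thirty-second tied to sixteenth (thirty-second + sixteenth) = 3; eighth = 4; dotted quarter = 12.
Total: 4 + 32 + 1 + 8 + 2 + 3 + 4 + 12 = 66 thirty-second notes.

66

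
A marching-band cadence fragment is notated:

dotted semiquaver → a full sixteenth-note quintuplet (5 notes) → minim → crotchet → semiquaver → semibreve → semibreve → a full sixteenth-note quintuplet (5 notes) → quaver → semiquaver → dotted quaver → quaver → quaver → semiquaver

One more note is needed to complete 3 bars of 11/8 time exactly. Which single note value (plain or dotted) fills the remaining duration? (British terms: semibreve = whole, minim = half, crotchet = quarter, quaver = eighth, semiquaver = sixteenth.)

thirty-second note

3 bars of 11/8 = 132 thirty-second notes.
Each duration in thirty-second notes: dotted semiquaver = 3; a full sixteenth-note quintuplet (5 notes) (five quintuplet sixteenths span one quarter) = 8; minim = 16; crotchet = 8; semiquaver = 2; semibreve = 32; semibreve = 32; a full sixteenth-note quintuplet (5 notes) (five quintuplet sixteenths span one quarter) = 8; quaver = 4; semiquaver = 2; dotted quaver = 6; quaver = 4; quaver = 4; semiquaver = 2.
Altogether 3 + 8 + 16 + 8 + 2 + 32 + 32 + 8 + 4 + 2 + 6 + 4 + 4 + 2 = 131.
Remaining: 132 − 131 = 1 thirty-second note, which is a thirty-second note.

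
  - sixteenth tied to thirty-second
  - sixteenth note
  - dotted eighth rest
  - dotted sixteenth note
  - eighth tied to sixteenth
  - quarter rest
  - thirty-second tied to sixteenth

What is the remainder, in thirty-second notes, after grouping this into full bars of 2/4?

One bar of 2/4 = 16 thirty-second notes.
Working in thirty-second notes: sixteenth tied to thirty-second (sixteenth + thirty-second) = 3; sixteenth note = 2; dotted eighth rest = 6; dotted sixteenth note = 3; eighth tied to sixteenth (eighth + sixteenth) = 6; quarter rest = 8; thirty-second tied to sixteenth (thirty-second + sixteenth) = 3.
Total: 3 + 2 + 6 + 3 + 6 + 8 + 3 = 31.
31 ÷ 16 = 1 complete bar with 15 thirty-second notes remaining.

15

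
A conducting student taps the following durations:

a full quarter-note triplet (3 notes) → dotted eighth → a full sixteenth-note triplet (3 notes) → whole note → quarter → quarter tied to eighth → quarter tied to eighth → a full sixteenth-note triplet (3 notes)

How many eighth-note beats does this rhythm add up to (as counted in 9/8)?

23.5

One eighth-note beat = 2 sixteenth notes.
Each duration in sixteenth notes: a full quarter-note triplet (3 notes) (three triplet quarters span one half) = 8; dotted eighth = 3; a full sixteenth-note triplet (3 notes) (three triplet sixteenths span one eighth) = 2; whole note = 16; quarter = 4; quarter tied to eighth (quarter + eighth) = 6; quarter tied to eighth (quarter + eighth) = 6; a full sixteenth-note triplet (3 notes) (three triplet sixteenths span one eighth) = 2.
Sum: 8 + 3 + 2 + 16 + 4 + 6 + 6 + 2 = 47.
47 ÷ 2 = 23.5 beats.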